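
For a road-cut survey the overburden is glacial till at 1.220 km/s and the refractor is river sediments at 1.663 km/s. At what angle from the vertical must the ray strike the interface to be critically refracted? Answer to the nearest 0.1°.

47.2°

At critical incidence the refracted ray runs along the interface (θ₂ = 90°), so sin θ_c = V₁/V₂.
θ_c = arcsin(1.220/1.663) = arcsin 0.7336 = 47.19°.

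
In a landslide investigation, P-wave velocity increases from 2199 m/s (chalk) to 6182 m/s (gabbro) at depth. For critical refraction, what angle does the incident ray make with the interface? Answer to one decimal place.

69.2°

Critical incidence: sin θ_c = V₁/V₂ = 2199/6182 = 0.3557.
θ_c = arcsin 0.3557 = 20.84°.
Measured from the interface: 90° − 20.84° = 69.16°.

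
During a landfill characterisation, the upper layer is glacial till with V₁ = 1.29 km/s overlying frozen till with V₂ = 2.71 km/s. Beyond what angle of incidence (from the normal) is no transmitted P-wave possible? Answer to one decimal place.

Critical incidence: sin θ_c = V₁/V₂ = 1.29/2.71 = 0.4760.
θ_c = arcsin 0.4760 = 28.43°.

28.4°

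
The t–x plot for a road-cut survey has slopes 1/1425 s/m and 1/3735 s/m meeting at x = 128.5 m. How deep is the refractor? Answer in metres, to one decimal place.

43.0 m

h = (x_cross/2)·√((V₂−V₁)/(V₂+V₁)).
(V₂−V₁)/(V₂+V₁) = (3735−1425)/(3735+1425) = 0.4477; √ = 0.6691.
h = (128.5/2)·0.6691 = 42.99 m.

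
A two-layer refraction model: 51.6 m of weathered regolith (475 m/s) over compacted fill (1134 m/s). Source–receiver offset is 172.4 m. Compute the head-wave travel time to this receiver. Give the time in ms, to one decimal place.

t = x/V₂ + 2h·√(V₂²−V₁²)/(V₁V₂).
√(V₂²−V₁²) = √(1134²−475²) = 1029.7 m/s; delay term = 2·51.6·1029.7/(475·1134) = 0.19728 s.
t = 172.4/1134 + 0.19728 = 0.34931 s.

349.3 ms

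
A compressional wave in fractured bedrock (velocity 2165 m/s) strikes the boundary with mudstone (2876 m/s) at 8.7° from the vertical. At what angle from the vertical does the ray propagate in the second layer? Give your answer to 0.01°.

sin θ₁/V₁ = sin θ₂/V₂ ⇒ sin θ₂ = 2876·sin 8.7°/2165 = 2876·0.1513/2165 = 0.2009.
θ₂ = sin⁻¹(0.2009) = 11.59° (from vertical).

11.59°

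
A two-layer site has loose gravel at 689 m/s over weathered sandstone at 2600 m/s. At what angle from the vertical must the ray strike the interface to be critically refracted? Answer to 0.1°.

15.4°

Critical incidence: sin θ_c = V₁/V₂ = 689/2600 = 0.2650.
θ_c = arcsin 0.2650 = 15.37°.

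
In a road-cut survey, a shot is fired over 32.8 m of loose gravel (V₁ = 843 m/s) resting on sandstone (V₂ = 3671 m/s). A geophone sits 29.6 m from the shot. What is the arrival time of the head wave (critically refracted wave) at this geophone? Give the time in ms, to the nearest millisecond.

t = x/V₂ + 2h·√(V₂²−V₁²)/(V₁V₂).
√(V₂²−V₁²) = √(3671²−843²) = 3572.9 m/s; delay term = 2·32.8·3572.9/(843·3671) = 0.07574 s.
t = 29.6/3671 + 0.07574 = 0.08380 s.

84 ms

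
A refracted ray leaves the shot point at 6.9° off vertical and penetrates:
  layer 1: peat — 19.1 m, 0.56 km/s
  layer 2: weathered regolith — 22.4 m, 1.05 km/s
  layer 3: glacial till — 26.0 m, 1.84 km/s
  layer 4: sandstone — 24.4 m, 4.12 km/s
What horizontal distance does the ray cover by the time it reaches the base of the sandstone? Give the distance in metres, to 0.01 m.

Ray parameter p = sin 6.9° / 0.56 km/s = 2.1453e-01 s/km.
Layer 1: θ = 6.90°; offset = 19.1·tan 6.90° = 2.3114 m.
Layer 2: sin θ = p·1.05 = 0.2253 → θ = 13.02°; offset = 22.4·tan 13.02° = 5.1788 m.
Layer 3: sin θ = p·1.84 = 0.3947 → θ = 23.25°; offset = 26.0·tan 23.25° = 11.1702 m.
Layer 4: sin θ = p·4.12 = 0.8839 → θ = 62.11°; offset = 24.4·tan 62.11° = 46.1070 m.
Total horizontal offset = 64.7674 m.

64.77 m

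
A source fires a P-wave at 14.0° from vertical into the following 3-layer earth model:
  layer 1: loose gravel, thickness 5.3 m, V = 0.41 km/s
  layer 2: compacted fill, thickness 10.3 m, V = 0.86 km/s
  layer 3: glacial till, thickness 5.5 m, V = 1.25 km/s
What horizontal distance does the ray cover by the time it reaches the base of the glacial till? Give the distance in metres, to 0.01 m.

Ray parameter p = sin 14.0° / 0.41 km/s = 5.9005e-01 s/km.
Layer 1: θ = 14.00°; offset = 5.3·tan 14.00° = 1.3214 m.
Layer 2: sin θ = p·0.86 = 0.5074 → θ = 30.49°; offset = 10.3·tan 30.49° = 6.0657 m.
Layer 3: sin θ = p·1.25 = 0.7376 → θ = 47.52°; offset = 5.5·tan 47.52° = 6.0074 m.
Σ offsets = 13.3945 m.

13.39 m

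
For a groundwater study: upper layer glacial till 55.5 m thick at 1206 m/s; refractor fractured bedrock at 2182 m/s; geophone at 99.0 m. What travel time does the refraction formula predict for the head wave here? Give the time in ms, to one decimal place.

t = x/V₂ + 2h·√(V₂²−V₁²)/(V₁V₂).
√(V₂²−V₁²) = √(2182²−1206²) = 1818.4 m/s; delay term = 2·55.5·1818.4/(1206·2182) = 0.07670 s.
t = 99.0/2182 + 0.07670 = 0.12208 s.

122.1 ms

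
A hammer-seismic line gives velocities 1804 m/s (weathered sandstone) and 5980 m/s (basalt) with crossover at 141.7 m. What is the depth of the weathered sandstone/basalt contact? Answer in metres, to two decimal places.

x_cross = 2h·√((V₂+V₁)/(V₂−V₁)) → h = x_cross / (2·√((V₂+V₁)/(V₂−V₁))).
√((V₂+V₁)/(V₂−V₁)) = √((5980+1804)/(5980−1804)) = 1.3653.
h = 141.7 / (2·1.3653) = 51.89 m.

51.89 m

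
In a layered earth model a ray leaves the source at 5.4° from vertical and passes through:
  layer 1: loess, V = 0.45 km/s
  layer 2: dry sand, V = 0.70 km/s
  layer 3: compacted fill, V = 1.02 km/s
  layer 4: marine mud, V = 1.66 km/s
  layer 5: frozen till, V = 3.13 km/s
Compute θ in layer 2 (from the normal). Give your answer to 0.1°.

8.4°

Snell's law across each interface conserves sin θ / V, so sin θ_2 = V_2·sin θ₁/V₁.
sin θ_2 = 0.70 × sin 5.4° / 0.45 = 0.1464.
θ_2 = arcsin 0.1464 = 8.42°.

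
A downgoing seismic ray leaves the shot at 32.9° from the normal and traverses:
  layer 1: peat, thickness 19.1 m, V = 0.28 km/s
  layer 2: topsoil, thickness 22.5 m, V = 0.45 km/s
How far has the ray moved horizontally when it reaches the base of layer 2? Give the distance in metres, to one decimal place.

p = sin θ₁/V₁ = sin 32.9°/0.28 = 1.9399e+00 s/km is conserved through the stack.
Layer 1: θ = 32.90°; offset = 19.1·tan 32.90° = 12.356 m.
Layer 2: sin θ = p·0.45 = 0.8730 → θ = 60.80°; offset = 22.5·tan 60.80° = 40.266 m.
Summing the layer offsets gives 52.622 m.

52.6 m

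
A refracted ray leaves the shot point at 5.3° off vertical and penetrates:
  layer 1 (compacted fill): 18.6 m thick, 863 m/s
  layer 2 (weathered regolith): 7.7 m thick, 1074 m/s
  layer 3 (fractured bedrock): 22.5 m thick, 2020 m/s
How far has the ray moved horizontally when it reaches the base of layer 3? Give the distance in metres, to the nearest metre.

Apply Snell's law at each interface; in layer i the horizontal offset is hᵢ·tan θᵢ.
Layer 1: θ = 5.30°; offset = 18.6·tan 5.30° = 1.725 m.
Layer 2: sin θ = 1074·sin 5.3°/863 = 0.1150, θ = 6.60°; offset = 7.7·tan 6.60° = 0.891 m.
Layer 3: sin θ = 2020·sin 5.3°/863 = 0.2162, θ = 12.49°; offset = 22.5·tan 12.49° = 4.983 m.
Σ offsets = 7.599 m.

8 m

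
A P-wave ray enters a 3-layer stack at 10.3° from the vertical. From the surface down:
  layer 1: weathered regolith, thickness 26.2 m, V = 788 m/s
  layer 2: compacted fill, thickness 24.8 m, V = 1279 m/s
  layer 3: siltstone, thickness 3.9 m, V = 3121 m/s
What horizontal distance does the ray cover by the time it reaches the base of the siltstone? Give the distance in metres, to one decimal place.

Ray parameter p = sin 10.3° / 788 m/s = 2.2691e-04 s/m.
Layer 1: θ = 10.30°; offset = 26.2·tan 10.30° = 4.761 m.
Layer 2: sin θ = p·1279 = 0.2902 → θ = 16.87°; offset = 24.8·tan 16.87° = 7.521 m.
Layer 3: sin θ = p·3121 = 0.7082 → θ = 45.09°; offset = 3.9·tan 45.09° = 3.912 m.
Summing the layer offsets gives 16.194 m.

16.2 m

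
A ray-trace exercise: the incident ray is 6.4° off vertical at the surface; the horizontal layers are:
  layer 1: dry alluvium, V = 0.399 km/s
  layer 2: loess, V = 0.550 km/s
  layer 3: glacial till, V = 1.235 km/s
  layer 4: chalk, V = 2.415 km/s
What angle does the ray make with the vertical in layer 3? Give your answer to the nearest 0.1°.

Ray parameter p = sin 6.4° / 0.399 = 2.7937e-01 s/km.
sin θ_3 = p·V_3 = 2.7937e-01 × 1.235 = 0.3450.
θ_3 = arcsin 0.3450 = 20.18°.

20.2°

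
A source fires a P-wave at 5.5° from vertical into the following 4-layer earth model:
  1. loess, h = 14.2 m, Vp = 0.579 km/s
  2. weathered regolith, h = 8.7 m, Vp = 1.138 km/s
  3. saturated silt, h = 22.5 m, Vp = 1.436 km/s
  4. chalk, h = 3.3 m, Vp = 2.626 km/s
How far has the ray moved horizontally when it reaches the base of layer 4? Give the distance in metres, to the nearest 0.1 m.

Apply Snell's law at each interface; in layer i the horizontal offset is hᵢ·tan θᵢ.
Layer 1: θ = 5.50°; offset = 14.2·tan 5.50° = 1.367 m.
Layer 2: sin θ = 1.138·sin 5.5°/0.579 = 0.1884, θ = 10.86°; offset = 8.7·tan 10.86° = 1.669 m.
Layer 3: sin θ = 1.436·sin 5.5°/0.579 = 0.2377, θ = 13.75°; offset = 22.5·tan 13.75° = 5.506 m.
Layer 4: sin θ = 2.626·sin 5.5°/0.579 = 0.4347, θ = 25.77°; offset = 3.3·tan 25.77° = 1.593 m.
Total horizontal offset = 10.135 m.

10.1 m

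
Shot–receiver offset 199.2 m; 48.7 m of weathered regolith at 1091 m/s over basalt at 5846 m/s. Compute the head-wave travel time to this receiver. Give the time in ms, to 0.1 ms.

t = x/V₂ + 2h·√(V₂²−V₁²)/(V₁V₂).
√(V₂²−V₁²) = √(5846²−1091²) = 5743.3 m/s; delay term = 2·48.7·5743.3/(1091·5846) = 0.08771 s.
t = 199.2/5846 + 0.08771 = 0.12178 s.

121.8 ms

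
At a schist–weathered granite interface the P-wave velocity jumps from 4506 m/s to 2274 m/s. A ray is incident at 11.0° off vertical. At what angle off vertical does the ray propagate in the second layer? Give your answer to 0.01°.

5.53°

Snell's law: sin θ₂ = (V₂/V₁)·sin θ₁ = (2274/4506)·sin 11.0° = 0.0963.
θ₂ = arcsin 0.0963 = 5.53° from the normal.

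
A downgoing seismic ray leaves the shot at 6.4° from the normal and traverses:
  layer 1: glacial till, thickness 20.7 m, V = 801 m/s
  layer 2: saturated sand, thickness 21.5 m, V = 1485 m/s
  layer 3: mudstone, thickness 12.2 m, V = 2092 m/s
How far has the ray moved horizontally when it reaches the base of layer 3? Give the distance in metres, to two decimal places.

10.58 m

p = sin θ₁/V₁ = sin 6.4°/801 = 1.3916e-04 s/m is conserved through the stack.
Layer 1: θ = 6.40°; offset = 20.7·tan 6.40° = 2.3219 m.
Layer 2: sin θ = p·1485 = 0.2067 → θ = 11.93°; offset = 21.5·tan 11.93° = 4.5411 m.
Layer 3: sin θ = p·2092 = 0.2911 → θ = 16.93°; offset = 12.2·tan 16.93° = 3.7126 m.
Summing the layer offsets gives 10.5756 m.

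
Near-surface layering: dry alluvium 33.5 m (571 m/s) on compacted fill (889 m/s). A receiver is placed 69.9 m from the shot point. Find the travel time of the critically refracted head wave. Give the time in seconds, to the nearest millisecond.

t = x/V₂ + 2h·√(V₂²−V₁²)/(V₁V₂).
√(V₂²−V₁²) = √(889²−571²) = 681.4 m/s; delay term = 2·33.5·681.4/(571·889) = 0.08993 s.
t = 69.9/889 + 0.08993 = 0.16856 s.

0.169 s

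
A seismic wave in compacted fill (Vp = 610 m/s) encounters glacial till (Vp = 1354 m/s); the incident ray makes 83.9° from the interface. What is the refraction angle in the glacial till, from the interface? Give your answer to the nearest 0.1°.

Angle from the normal: 90° − 83.9° = 6.1°.
sin θ₁/V₁ = sin θ₂/V₂ ⇒ sin θ₂ = 1354·sin 6.1°/610 = 1354·0.1063/610 = 0.2359.
θ₂ = sin⁻¹(0.2359) = 13.64° (from vertical).
From the interface: 90° − 13.64° = 76.36°.

76.4°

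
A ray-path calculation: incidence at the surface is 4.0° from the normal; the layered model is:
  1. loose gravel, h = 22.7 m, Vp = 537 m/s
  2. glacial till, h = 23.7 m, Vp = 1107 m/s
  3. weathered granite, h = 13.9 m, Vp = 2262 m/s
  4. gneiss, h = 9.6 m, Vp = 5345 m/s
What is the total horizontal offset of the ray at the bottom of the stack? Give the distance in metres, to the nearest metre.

19 m

p = sin θ₁/V₁ = sin 4.0°/537 = 1.2990e-04 s/m is conserved through the stack.
Layer 1: θ = 4.00°; offset = 22.7·tan 4.00° = 1.587 m.
Layer 2: sin θ = p·1107 = 0.1438 → θ = 8.27°; offset = 23.7·tan 8.27° = 3.444 m.
Layer 3: sin θ = p·2262 = 0.2938 → θ = 17.09°; offset = 13.9·tan 17.09° = 4.273 m.
Layer 4: sin θ = p·5345 = 0.6943 → θ = 43.97°; offset = 9.6·tan 43.97° = 9.262 m.
Σ offsets = 18.566 m.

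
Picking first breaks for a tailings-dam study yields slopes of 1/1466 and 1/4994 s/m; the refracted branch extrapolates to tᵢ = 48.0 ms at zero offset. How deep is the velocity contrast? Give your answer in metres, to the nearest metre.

37 m

θ_c = arcsin(1466/4994) = 17.07°; cos θ_c = 0.9559.
tᵢ = 2h cos θ_c/V₁ ⇒ h = tᵢ·V₁/(2 cos θ_c) = 0.048·1466/(2·0.9559) = 36.81 m.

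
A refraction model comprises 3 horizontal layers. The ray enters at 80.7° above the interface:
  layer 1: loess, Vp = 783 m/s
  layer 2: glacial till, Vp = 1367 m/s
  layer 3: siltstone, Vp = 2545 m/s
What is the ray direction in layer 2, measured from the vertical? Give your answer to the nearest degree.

16°

From the normal: θ₁ = 90° − 80.7° = 9.3°.
Snell's law across each interface conserves sin θ / V, so sin θ_2 = V_2·sin θ₁/V₁.
sin θ_2 = 1367 × sin 9.3° / 783 = 0.2821.
θ_2 = arcsin 0.2821 = 16.39°.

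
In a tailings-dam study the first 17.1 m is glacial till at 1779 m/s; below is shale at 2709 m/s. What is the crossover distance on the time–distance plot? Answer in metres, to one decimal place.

θ_c = arcsin(1779/2709) = 41.05°, so cos θ_c = 0.7542 and tᵢ = 2h cos θ_c/V₁ = 0.0145 s.
At crossover x/V₁ = x/V₂ + tᵢ ⇒ x = tᵢ/(1/V₁ − 1/V₂) = 0.01450/(5.6211e-04 − 3.6914e-04) = 75.13 m.

75.1 m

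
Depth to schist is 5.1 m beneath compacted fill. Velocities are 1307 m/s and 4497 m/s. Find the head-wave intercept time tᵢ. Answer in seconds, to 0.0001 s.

tᵢ = 2h·√(V₂²−V₁²)/(V₁V₂).
√(V₂²−V₁²) = √(4497²−1307²) = 4302.9 m/s.
tᵢ = 2·5.1·4302.9/(1307·4497) = 0.00747 s.

0.0075 s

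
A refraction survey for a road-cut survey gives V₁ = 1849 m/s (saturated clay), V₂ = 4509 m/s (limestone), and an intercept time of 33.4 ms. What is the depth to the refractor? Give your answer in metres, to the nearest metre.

h = tᵢ·V₁·V₂ / (2·√(V₂²−V₁²)).
√(V₂²−V₁²) = √(4509² − 1849²) = 4112.5 m/s.
h = 0.0334 s × 1849 × 4509 / (2 × 4112.5) = 33.86 m.

34 m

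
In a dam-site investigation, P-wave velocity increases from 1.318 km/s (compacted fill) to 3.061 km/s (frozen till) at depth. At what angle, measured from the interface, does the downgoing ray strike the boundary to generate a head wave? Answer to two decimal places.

At critical incidence the refracted ray runs along the interface (θ₂ = 90°), so sin θ_c = V₁/V₂.
θ_c = arcsin(1.318/3.061) = arcsin 0.4306 = 25.50°.
Measured from the interface: 90° − 25.50° = 64.50°.

64.50°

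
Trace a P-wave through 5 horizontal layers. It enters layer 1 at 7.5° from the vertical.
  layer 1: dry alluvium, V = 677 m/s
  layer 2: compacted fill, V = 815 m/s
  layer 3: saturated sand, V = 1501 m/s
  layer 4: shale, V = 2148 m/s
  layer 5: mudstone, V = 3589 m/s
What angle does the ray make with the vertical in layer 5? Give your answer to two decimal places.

Ray parameter p = sin 7.5° / 677 = 1.9280e-04 s/m.
sin θ_5 = p·V_5 = 1.9280e-04 × 3589 = 0.6920.
θ_5 = 43.79° from the vertical.

43.79°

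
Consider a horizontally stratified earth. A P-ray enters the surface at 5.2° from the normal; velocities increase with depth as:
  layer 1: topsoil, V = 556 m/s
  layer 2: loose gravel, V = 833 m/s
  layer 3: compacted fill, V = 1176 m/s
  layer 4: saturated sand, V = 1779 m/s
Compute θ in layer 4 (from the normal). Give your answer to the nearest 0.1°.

Ray parameter p = sin 5.2° / 556 = 1.6301e-04 s/m.
sin θ_4 = p·V_4 = 1.6301e-04 × 1779 = 0.2900.
θ_4 = arcsin 0.2900 = 16.86°.

16.9°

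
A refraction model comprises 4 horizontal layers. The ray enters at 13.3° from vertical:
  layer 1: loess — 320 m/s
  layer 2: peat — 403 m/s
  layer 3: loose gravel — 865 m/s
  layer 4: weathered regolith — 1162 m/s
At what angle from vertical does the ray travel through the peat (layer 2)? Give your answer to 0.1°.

Ray parameter p = sin 13.3° / 320 = 7.1891e-04 s/m.
sin θ_2 = p·V_2 = 7.1891e-04 × 403 = 0.2897.
θ_2 = 16.84° from the vertical.

16.8°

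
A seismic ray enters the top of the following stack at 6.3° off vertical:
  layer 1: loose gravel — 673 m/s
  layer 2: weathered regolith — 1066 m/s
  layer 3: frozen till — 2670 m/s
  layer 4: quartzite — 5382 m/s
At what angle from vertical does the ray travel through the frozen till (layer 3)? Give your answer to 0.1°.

Snell's law across each interface conserves sin θ / V, so sin θ_3 = V_3·sin θ₁/V₁.
sin θ_3 = 2670 × sin 6.3° / 673 = 0.4354.
θ_3 = 25.81° from the vertical.

25.8°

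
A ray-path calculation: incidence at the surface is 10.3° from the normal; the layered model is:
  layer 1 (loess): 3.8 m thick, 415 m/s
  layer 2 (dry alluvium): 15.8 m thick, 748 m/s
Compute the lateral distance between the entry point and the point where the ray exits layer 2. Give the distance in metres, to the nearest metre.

p = sin θ₁/V₁ = sin 10.3°/415 = 4.3085e-04 s/m is conserved through the stack.
Layer 1: θ = 10.30°; offset = 3.8·tan 10.30° = 0.691 m.
Layer 2: sin θ = p·748 = 0.3223 → θ = 18.80°; offset = 15.8·tan 18.80° = 5.379 m.
Summing the layer offsets gives 6.070 m.

6 m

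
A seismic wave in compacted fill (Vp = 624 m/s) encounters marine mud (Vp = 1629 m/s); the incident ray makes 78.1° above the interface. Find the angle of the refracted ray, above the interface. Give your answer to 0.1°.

Angle from the normal: 90° − 78.1° = 11.9°.
Snell's law: sin θ₂ = (V₂/V₁)·sin θ₁ = (1629/624)·sin 11.9° = 0.5383.
θ₂ = arcsin 0.5383 = 32.57° from the normal.
From the interface: 90° − 32.57° = 57.43°.

57.4°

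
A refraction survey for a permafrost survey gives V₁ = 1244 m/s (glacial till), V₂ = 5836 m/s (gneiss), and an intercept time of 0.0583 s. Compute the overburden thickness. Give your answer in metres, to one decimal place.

θ_c = arcsin(1244/5836) = 12.31°; cos θ_c = 0.9770.
tᵢ = 2h cos θ_c/V₁ ⇒ h = tᵢ·V₁/(2 cos θ_c) = 0.0583·1244/(2·0.9770) = 37.12 m.

37.1 m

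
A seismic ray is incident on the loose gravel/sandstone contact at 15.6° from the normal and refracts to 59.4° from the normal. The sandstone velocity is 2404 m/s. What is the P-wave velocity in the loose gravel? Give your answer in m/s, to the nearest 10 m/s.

sin 15.6° = 0.2689; sin 59.4° = 0.8607.
V₁ = V₂·(sin θ₁/sin θ₂) = 2404·(0.2689/0.8607) = 751.08 m/s.

750 m/s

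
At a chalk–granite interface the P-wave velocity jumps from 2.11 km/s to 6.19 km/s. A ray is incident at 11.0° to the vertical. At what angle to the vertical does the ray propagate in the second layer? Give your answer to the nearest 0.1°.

34.0°

Snell's law: sin θ₂ = (V₂/V₁)·sin θ₁ = (6.19/2.11)·sin 11.0° = 0.5598.
θ₂ = arcsin 0.5598 = 34.04° from the normal.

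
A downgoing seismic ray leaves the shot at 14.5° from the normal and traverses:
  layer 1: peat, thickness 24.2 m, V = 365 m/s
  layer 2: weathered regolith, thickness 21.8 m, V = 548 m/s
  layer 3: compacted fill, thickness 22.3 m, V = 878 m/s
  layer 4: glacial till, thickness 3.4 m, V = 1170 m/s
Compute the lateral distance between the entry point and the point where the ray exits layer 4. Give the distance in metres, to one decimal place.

Apply Snell's law at each interface; in layer i the horizontal offset is hᵢ·tan θᵢ.
Layer 1: θ = 14.50°; offset = 24.2·tan 14.50° = 6.259 m.
Layer 2: sin θ = 548·sin 14.5°/365 = 0.3759, θ = 22.08°; offset = 21.8·tan 22.08° = 8.844 m.
Layer 3: sin θ = 878·sin 14.5°/365 = 0.6023, θ = 37.03°; offset = 22.3·tan 37.03° = 16.825 m.
Layer 4: sin θ = 1170·sin 14.5°/365 = 0.8026, θ = 53.38°; offset = 3.4·tan 53.38° = 4.574 m.
Σ offsets = 36.501 m.

36.5 m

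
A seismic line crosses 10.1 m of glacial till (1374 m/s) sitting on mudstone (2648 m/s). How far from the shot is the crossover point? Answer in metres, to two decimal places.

35.89 m

θ_c = arcsin(1374/2648) = 31.26°, so cos θ_c = 0.8548 and tᵢ = 2h cos θ_c/V₁ = 0.0126 s.
At crossover x/V₁ = x/V₂ + tᵢ ⇒ x = tᵢ/(1/V₁ − 1/V₂) = 0.01257/(7.2780e-04 − 3.7764e-04) = 35.89 m.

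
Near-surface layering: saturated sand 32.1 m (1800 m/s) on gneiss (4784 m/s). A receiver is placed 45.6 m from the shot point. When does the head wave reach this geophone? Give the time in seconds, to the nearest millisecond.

θ_c = arcsin(V₁/V₂) = arcsin(1800/4784) = 22.10°, cos θ_c = 0.9265.
Intercept time tᵢ = 2h cos θ_c / V₁ = 2·32.1·0.9265/1800 = 0.03305 s.
t = x/V₂ + tᵢ = 45.6/4784 + 0.03305 = 0.04258 s.

0.043 s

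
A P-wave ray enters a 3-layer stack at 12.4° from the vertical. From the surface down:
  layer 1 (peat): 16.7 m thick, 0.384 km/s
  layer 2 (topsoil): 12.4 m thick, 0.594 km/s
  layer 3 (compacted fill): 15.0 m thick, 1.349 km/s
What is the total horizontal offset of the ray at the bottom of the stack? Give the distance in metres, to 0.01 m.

Apply Snell's law at each interface; in layer i the horizontal offset is hᵢ·tan θᵢ.
Layer 1: θ = 12.40°; offset = 16.7·tan 12.40° = 3.6717 m.
Layer 2: sin θ = 0.594·sin 12.4°/0.384 = 0.3322, θ = 19.40°; offset = 12.4·tan 19.40° = 4.3668 m.
Layer 3: sin θ = 1.349·sin 12.4°/0.384 = 0.7544, θ = 48.97°; offset = 15.0·tan 48.97° = 17.2375 m.
Σ offsets = 25.2761 m.

25.28 m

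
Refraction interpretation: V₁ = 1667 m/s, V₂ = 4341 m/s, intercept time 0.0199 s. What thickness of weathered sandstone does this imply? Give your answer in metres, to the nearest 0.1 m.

18.0 m

θ_c = arcsin(1667/4341) = 22.58°; cos θ_c = 0.9233.
tᵢ = 2h cos θ_c/V₁ ⇒ h = tᵢ·V₁/(2 cos θ_c) = 0.0199·1667/(2·0.9233) = 17.96 m.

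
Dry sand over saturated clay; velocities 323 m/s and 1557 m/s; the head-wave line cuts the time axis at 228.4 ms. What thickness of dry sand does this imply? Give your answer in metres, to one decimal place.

h = tᵢ·V₁·V₂ / (2·√(V₂²−V₁²)).
√(V₂²−V₁²) = √(1557² − 323²) = 1523.1 m/s.
h = 0.2284 s × 323 × 1557 / (2 × 1523.1) = 37.71 m.

37.7 m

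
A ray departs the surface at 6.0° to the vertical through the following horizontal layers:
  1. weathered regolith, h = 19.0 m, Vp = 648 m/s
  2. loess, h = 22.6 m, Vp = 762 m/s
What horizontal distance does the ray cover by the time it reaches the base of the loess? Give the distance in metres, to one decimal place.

4.8 m

Ray parameter p = sin 6.0° / 648 m/s = 1.6131e-04 s/m.
Layer 1: θ = 6.00°; offset = 19.0·tan 6.00° = 1.997 m.
Layer 2: sin θ = p·762 = 0.1229 → θ = 7.06°; offset = 22.6·tan 7.06° = 2.799 m.
Total horizontal offset = 4.796 m.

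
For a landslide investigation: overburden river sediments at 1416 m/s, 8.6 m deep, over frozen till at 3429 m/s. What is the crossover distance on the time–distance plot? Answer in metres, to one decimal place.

26.7 m

x_cross = 2h·√((V₂+V₁)/(V₂−V₁)).
(V₂+V₁)/(V₂−V₁) = (3429+1416)/(3429−1416) = 2.4069; √ = 1.5514.
x_cross = 2·8.6·1.5514 = 26.68 m.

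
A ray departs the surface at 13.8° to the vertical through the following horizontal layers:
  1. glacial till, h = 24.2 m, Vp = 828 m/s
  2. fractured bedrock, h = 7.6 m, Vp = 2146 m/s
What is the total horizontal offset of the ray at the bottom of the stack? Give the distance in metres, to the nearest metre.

Ray parameter p = sin 13.8° / 828 m/s = 2.8808e-04 s/m.
Layer 1: θ = 13.80°; offset = 24.2·tan 13.80° = 5.944 m.
Layer 2: sin θ = p·2146 = 0.6182 → θ = 38.19°; offset = 7.6·tan 38.19° = 5.978 m.
Summing the layer offsets gives 11.922 m.

12 m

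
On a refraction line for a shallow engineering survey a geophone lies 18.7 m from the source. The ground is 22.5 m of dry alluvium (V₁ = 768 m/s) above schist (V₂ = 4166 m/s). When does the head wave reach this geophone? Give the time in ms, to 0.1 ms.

t = x/V₂ + 2h·√(V₂²−V₁²)/(V₁V₂).
√(V₂²−V₁²) = √(4166²−768²) = 4094.6 m/s; delay term = 2·22.5·4094.6/(768·4166) = 0.05759 s.
t = 18.7/4166 + 0.05759 = 0.06208 s.

62.1 ms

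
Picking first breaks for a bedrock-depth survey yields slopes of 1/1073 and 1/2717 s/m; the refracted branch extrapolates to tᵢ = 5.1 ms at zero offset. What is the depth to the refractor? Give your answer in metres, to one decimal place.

3.0 m

h = tᵢ·V₁·V₂ / (2·√(V₂²−V₁²)).
√(V₂²−V₁²) = √(2717² − 1073²) = 2496.1 m/s.
h = 0.0051 s × 1073 × 2717 / (2 × 2496.1) = 2.98 m.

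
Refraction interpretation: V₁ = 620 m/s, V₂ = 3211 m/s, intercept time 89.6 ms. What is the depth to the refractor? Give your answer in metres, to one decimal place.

θ_c = arcsin(620/3211) = 11.13°; cos θ_c = 0.9812.
tᵢ = 2h cos θ_c/V₁ ⇒ h = tᵢ·V₁/(2 cos θ_c) = 0.0896·620/(2·0.9812) = 28.31 m.

28.3 m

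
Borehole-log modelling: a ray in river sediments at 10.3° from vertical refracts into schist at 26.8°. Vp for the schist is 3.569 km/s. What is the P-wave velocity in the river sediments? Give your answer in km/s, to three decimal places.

sin 10.3° = 0.1788; sin 26.8° = 0.4509.
V₁ = V₂·(sin θ₁/sin θ₂) = 3.569·(0.1788/0.4509) = 1.415 km/s.

1.415 km/s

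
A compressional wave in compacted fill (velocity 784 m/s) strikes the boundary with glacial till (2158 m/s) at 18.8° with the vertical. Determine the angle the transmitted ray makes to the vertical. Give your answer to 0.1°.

62.5°

sin θ₁/V₁ = sin θ₂/V₂ ⇒ sin θ₂ = 2158·sin 18.8°/784 = 2158·0.3223/784 = 0.8871.
θ₂ = sin⁻¹(0.8871) = 62.51° (from vertical).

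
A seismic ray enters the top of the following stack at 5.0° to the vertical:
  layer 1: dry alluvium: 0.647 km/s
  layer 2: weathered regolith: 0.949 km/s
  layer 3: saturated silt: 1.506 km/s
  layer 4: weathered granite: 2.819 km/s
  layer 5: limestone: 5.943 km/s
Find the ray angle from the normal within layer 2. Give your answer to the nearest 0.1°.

Snell's law across each interface conserves sin θ / V, so sin θ_2 = V_2·sin θ₁/V₁.
sin θ_2 = 0.949 × sin 5.0° / 0.647 = 0.1278.
θ_2 = 7.34° from the vertical.

7.3°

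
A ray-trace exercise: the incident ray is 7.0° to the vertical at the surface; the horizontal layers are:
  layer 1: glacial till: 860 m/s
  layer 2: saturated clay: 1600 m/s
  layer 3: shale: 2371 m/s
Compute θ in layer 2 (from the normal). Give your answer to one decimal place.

Ray parameter p = sin 7.0° / 860 = 1.4171e-04 s/m.
sin θ_2 = p·V_2 = 1.4171e-04 × 1600 = 0.2267.
θ_2 = arcsin 0.2267 = 13.10°.

13.1°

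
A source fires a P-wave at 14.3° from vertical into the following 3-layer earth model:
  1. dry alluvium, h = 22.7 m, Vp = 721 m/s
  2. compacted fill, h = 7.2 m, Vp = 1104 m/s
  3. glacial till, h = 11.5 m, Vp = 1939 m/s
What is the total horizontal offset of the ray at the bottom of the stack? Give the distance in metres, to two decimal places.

18.95 m

Apply Snell's law at each interface; in layer i the horizontal offset is hᵢ·tan θᵢ.
Layer 1: θ = 14.30°; offset = 22.7·tan 14.30° = 5.7862 m.
Layer 2: sin θ = 1104·sin 14.3°/721 = 0.3782, θ = 22.22°; offset = 7.2·tan 22.22° = 2.9416 m.
Layer 3: sin θ = 1939·sin 14.3°/721 = 0.6643, θ = 41.63°; offset = 11.5·tan 41.63° = 10.2193 m.
Total horizontal offset = 18.9471 m.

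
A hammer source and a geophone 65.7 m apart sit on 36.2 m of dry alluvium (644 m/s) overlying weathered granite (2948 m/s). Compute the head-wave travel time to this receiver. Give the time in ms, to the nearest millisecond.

132 ms

t = x/V₂ + 2h·√(V₂²−V₁²)/(V₁V₂).
√(V₂²−V₁²) = √(2948²−644²) = 2876.8 m/s; delay term = 2·36.2·2876.8/(644·2948) = 0.10971 s.
t = 65.7/2948 + 0.10971 = 0.13199 s.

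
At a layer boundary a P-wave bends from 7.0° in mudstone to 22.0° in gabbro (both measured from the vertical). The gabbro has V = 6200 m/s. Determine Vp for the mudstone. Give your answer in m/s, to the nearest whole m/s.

2017 m/s

Snell's law: sin 7.0°/V₁ = sin 22.0°/V₂.
V₁ = V₂·sin 7.0°/sin 22.0° = 6200 × 0.3253 = 2017.02 m/s.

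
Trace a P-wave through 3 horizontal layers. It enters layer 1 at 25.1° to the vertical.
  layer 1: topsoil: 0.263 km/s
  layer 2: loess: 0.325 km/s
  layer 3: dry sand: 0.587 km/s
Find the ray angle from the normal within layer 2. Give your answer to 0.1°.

Snell's law across each interface conserves sin θ / V, so sin θ_2 = V_2·sin θ₁/V₁.
sin θ_2 = 0.325 × sin 25.1° / 0.263 = 0.5242.
θ_2 = 31.61° from the vertical.

31.6°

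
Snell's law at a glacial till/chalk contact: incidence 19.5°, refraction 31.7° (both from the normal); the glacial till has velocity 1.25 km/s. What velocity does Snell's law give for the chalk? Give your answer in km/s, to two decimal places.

1.97 km/s

sin 19.5° = 0.3338; sin 31.7° = 0.5255.
V₂ = V₁·(sin θ₂/sin θ₁) = 1.25·(0.5255/0.3338) = 1.97 km/s.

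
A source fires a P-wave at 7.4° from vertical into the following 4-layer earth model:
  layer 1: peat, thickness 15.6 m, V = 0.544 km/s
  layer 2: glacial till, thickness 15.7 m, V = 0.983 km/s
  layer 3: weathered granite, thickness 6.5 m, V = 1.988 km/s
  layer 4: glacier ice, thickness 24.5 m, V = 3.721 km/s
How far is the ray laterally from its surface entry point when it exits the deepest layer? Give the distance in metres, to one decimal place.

p = sin θ₁/V₁ = sin 7.4°/0.544 = 2.3676e-01 s/km is conserved through the stack.
Layer 1: θ = 7.40°; offset = 15.6·tan 7.40° = 2.026 m.
Layer 2: sin θ = p·0.983 = 0.2327 → θ = 13.46°; offset = 15.7·tan 13.46° = 3.757 m.
Layer 3: sin θ = p·1.988 = 0.4707 → θ = 28.08°; offset = 6.5·tan 28.08° = 3.467 m.
Layer 4: sin θ = p·3.721 = 0.8810 → θ = 61.76°; offset = 24.5·tan 61.76° = 45.615 m.
Total horizontal offset = 54.866 m.

54.9 m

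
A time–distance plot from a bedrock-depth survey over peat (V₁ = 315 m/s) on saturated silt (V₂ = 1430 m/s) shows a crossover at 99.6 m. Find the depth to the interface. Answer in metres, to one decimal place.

39.8 m

x_cross = 2h·√((V₂+V₁)/(V₂−V₁)) → h = x_cross / (2·√((V₂+V₁)/(V₂−V₁))).
√((V₂+V₁)/(V₂−V₁)) = √((1430+315)/(1430−315)) = 1.2510.
h = 99.6 / (2·1.2510) = 39.81 m.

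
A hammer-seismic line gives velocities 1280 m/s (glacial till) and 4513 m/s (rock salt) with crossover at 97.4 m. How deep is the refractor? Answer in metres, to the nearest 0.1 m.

x_cross = 2h·√((V₂+V₁)/(V₂−V₁)) → h = x_cross / (2·√((V₂+V₁)/(V₂−V₁))).
√((V₂+V₁)/(V₂−V₁)) = √((4513+1280)/(4513−1280)) = 1.3386.
h = 97.4 / (2·1.3386) = 36.38 m.

36.4 m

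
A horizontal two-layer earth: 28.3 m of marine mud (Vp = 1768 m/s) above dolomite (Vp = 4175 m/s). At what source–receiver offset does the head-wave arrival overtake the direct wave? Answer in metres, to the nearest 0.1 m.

θ_c = arcsin(1768/4175) = 25.05°, so cos θ_c = 0.9059 and tᵢ = 2h cos θ_c/V₁ = 0.0290 s.
At crossover x/V₁ = x/V₂ + tᵢ ⇒ x = tᵢ/(1/V₁ − 1/V₂) = 0.02900/(5.6561e-04 − 2.3952e-04) = 88.94 m.

88.9 m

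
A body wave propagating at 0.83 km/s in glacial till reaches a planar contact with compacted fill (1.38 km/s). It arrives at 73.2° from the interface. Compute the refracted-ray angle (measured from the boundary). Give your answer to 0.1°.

61.3°

Convert to the normal: θ₁ = 90° − 73.2° = 16.8°.
sin θ₁/V₁ = sin θ₂/V₂ ⇒ sin θ₂ = 1.38·sin 16.8°/0.83 = 1.38·0.2890/0.83 = 0.4806.
θ₂ = sin⁻¹(0.4806) = 28.72° (from vertical).
From the interface: 90° − 28.72° = 61.28°.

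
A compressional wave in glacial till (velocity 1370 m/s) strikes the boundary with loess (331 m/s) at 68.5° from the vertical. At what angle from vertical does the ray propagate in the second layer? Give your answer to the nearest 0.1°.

sin θ₁/V₁ = sin θ₂/V₂ ⇒ sin θ₂ = 331·sin 68.5°/1370 = 331·0.9304/1370 = 0.2248.
θ₂ = sin⁻¹(0.2248) = 12.99° (from vertical).

13.0°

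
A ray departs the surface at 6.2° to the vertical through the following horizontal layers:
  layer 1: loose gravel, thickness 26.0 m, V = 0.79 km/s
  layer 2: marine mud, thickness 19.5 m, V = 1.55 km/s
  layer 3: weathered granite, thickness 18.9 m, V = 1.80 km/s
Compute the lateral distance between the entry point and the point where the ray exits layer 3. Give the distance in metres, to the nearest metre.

12 m

Apply Snell's law at each interface; in layer i the horizontal offset is hᵢ·tan θᵢ.
Layer 1: θ = 6.20°; offset = 26.0·tan 6.20° = 2.825 m.
Layer 2: sin θ = 1.55·sin 6.2°/0.79 = 0.2119, θ = 12.23°; offset = 19.5·tan 12.23° = 4.228 m.
Layer 3: sin θ = 1.80·sin 6.2°/0.79 = 0.2461, θ = 14.25°; offset = 18.9·tan 14.25° = 4.798 m.
Total horizontal offset = 11.851 m.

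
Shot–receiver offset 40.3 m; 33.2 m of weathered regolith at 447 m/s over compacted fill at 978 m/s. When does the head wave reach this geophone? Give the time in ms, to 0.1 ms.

t = x/V₂ + 2h·√(V₂²−V₁²)/(V₁V₂).
√(V₂²−V₁²) = √(978²−447²) = 869.9 m/s; delay term = 2·33.2·869.9/(447·978) = 0.13212 s.
t = 40.3/978 + 0.13212 = 0.17333 s.

173.3 ms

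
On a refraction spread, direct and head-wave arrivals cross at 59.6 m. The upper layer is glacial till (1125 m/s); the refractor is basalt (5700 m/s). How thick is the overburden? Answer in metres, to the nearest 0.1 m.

24.4 m

x_cross = 2h·√((V₂+V₁)/(V₂−V₁)) → h = x_cross / (2·√((V₂+V₁)/(V₂−V₁))).
√((V₂+V₁)/(V₂−V₁)) = √((5700+1125)/(5700−1125)) = 1.2214.
h = 59.6 / (2·1.2214) = 24.40 m.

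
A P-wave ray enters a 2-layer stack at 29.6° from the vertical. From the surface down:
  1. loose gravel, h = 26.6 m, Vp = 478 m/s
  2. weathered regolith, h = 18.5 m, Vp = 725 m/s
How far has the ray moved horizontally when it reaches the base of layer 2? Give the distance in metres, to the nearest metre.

36 m

Ray parameter p = sin 29.6° / 478 m/s = 1.0334e-03 s/m.
Layer 1: θ = 29.60°; offset = 26.6·tan 29.60° = 15.111 m.
Layer 2: sin θ = p·725 = 0.7492 → θ = 48.52°; offset = 18.5·tan 48.52° = 20.925 m.
Σ offsets = 36.036 m.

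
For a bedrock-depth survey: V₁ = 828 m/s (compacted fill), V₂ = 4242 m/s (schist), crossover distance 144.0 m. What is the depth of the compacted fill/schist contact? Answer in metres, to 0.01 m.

59.08 m

h = (x_cross/2)·√((V₂−V₁)/(V₂+V₁)).
(V₂−V₁)/(V₂+V₁) = (4242−828)/(4242+828) = 0.6734; √ = 0.8206.
h = (144.0/2)·0.8206 = 59.08 m.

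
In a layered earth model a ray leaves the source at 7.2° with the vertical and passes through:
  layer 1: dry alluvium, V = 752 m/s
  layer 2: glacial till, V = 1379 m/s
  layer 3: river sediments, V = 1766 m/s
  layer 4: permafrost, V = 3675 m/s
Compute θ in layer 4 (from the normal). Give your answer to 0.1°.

37.8°

Ray parameter p = sin 7.2° / 752 = 1.6667e-04 s/m.
sin θ_4 = p·V_4 = 1.6667e-04 × 3675 = 0.6125.
θ_4 = 37.77° from the vertical.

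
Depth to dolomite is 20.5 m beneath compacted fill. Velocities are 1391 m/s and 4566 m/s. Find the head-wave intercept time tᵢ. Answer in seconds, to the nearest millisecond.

0.028 s

tᵢ = 2h·√(V₂²−V₁²)/(V₁V₂).
√(V₂²−V₁²) = √(4566²−1391²) = 4349.0 m/s.
tᵢ = 2·20.5·4349.0/(1391·4566) = 0.02807 s.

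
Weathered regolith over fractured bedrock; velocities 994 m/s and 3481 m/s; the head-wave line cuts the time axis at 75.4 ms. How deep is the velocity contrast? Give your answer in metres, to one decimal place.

θ_c = arcsin(994/3481) = 16.59°; cos θ_c = 0.9584.
tᵢ = 2h cos θ_c/V₁ ⇒ h = tᵢ·V₁/(2 cos θ_c) = 0.0754·994/(2·0.9584) = 39.10 m.

39.1 m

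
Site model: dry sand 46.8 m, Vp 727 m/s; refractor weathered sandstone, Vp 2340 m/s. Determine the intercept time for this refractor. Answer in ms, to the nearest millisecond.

θ_c = arcsin(V₁/V₂) = arcsin(727/2340) = 18.10°; cos θ_c = 0.9505.
tᵢ = 2h·cos θ_c / V₁ = 2·46.8·0.9505 / 727 = 0.12238 s.

122 ms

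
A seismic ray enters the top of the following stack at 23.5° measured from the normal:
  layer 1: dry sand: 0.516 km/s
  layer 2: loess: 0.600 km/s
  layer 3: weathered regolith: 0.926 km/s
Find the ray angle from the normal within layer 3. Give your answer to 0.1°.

Ray parameter p = sin 23.5° / 0.516 = 7.7277e-01 s/km.
sin θ_3 = p·V_3 = 7.7277e-01 × 0.926 = 0.7156.
θ_3 = 45.69° from the vertical.

45.7°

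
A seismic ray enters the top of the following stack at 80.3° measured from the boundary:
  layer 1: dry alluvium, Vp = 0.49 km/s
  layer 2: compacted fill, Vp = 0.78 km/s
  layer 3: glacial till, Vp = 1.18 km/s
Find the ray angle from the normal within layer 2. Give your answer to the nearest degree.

From the normal: θ₁ = 90° − 80.3° = 9.7°.
Snell's law across each interface conserves sin θ / V, so sin θ_2 = V_2·sin θ₁/V₁.
sin θ_2 = 0.78 × sin 9.7° / 0.49 = 0.2682.
θ_2 = 15.56° from the vertical.

16°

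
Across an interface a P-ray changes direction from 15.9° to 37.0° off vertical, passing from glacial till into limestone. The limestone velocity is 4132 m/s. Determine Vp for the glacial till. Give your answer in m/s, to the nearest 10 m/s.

sin 15.9° = 0.2740; sin 37.0° = 0.6018.
V₁ = V₂·(sin θ₁/sin θ₂) = 4132·(0.2740/0.6018) = 1880.98 m/s.

1880 m/s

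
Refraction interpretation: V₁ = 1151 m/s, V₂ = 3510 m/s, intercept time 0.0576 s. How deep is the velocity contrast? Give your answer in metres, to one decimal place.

35.1 m

θ_c = arcsin(1151/3510) = 19.14°; cos θ_c = 0.9447.
tᵢ = 2h cos θ_c/V₁ ⇒ h = tᵢ·V₁/(2 cos θ_c) = 0.0576·1151/(2·0.9447) = 35.09 m.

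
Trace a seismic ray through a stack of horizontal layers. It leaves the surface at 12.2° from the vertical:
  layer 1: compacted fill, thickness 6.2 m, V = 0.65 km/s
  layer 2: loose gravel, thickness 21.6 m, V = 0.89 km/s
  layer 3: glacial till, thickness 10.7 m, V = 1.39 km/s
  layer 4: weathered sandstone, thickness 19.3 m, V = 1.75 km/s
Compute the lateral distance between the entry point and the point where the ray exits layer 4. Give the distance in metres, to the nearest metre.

27 m

Apply Snell's law at each interface; in layer i the horizontal offset is hᵢ·tan θᵢ.
Layer 1: θ = 12.20°; offset = 6.2·tan 12.20° = 1.340 m.
Layer 2: sin θ = 0.89·sin 12.2°/0.65 = 0.2894, θ = 16.82°; offset = 21.6·tan 16.82° = 6.529 m.
Layer 3: sin θ = 1.39·sin 12.2°/0.65 = 0.4519, θ = 26.87°; offset = 10.7·tan 26.87° = 5.421 m.
Layer 4: sin θ = 1.75·sin 12.2°/0.65 = 0.5690, θ = 34.68°; offset = 19.3·tan 34.68° = 13.353 m.
Σ offsets = 26.643 m.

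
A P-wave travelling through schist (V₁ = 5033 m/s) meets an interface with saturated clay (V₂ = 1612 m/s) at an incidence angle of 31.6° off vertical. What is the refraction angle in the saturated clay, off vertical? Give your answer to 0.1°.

Snell's law: sin θ₂ = (V₂/V₁)·sin θ₁ = (1612/5033)·sin 31.6° = 0.1678.
θ₂ = arcsin 0.1678 = 9.66° from the normal.

9.7°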